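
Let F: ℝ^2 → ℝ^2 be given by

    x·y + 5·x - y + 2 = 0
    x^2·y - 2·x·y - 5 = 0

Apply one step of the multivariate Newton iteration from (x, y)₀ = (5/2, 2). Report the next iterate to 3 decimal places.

At (5/2, 2): F = (17.500, -2.500).
Jacobian J = [[y + 5, x - 1], [2·x·y - 2·y, x^2 - 2·x]].
At the point, J = [[7.000, 1.500], [6.000, 1.250]] (det J = -0.250).
Solving J·Δ = −F gives Δ = (102.500, -490.000).
Then the next iterate is (x, y)₁ = (105.000, -488.000).

(105.000, -488.000)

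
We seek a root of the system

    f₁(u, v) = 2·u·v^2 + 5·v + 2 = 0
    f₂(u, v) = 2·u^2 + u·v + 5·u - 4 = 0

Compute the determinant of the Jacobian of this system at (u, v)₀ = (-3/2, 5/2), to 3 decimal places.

J = [[2·v^2, 4·u·v + 5], [4·u + v + 5, u]].
At the point, J = [[12.500, -10.000], [1.500, -1.500]].
det J = -3.750.

-3.750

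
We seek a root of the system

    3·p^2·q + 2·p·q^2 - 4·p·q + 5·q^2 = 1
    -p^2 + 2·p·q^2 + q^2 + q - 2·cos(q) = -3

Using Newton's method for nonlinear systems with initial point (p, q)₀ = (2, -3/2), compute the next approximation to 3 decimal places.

(2.106, -0.958)

At (2, -3/2): F = (13.250, 8.60853).
Jacobian J = [[6·p·q + 2·q^2 - 4·q, 3·p^2 + 4·p·q - 4·p + 10·q], [-2·p + 2·q^2, 4·p·q + 2·q + 2·sin(q) + 1]].
At the point, J = [[-7.500, -23.000], [0.500, -15.99499]] (det J = 131.46242).
Solving J·Δ = −F gives Δ = (0.106, 0.542).
Then the next iterate is (p, q)₁ = (2.106, -0.958).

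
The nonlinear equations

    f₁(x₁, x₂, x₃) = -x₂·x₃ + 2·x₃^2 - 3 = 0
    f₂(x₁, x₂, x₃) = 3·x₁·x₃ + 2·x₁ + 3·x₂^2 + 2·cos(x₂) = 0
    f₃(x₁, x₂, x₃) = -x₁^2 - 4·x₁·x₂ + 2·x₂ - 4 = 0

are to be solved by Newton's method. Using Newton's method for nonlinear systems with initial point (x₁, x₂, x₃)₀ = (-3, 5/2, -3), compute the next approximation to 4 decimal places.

At (-3, 5/2, -3): F = (22.5000, 38.147713, 22.0000).
Jacobian J = [[0, -x₃, -x₂ + 4·x₃], [3·x₃ + 2, 6·x₂ - 2·sin(x₂), 3·x₁], [-2·x₁ - 4·x₂, -4·x₁ + 2, 0]].
At the point, J = [[0.0000, 3.0000, -14.5000], [-7.0000, 13.803056, -9.0000], [-4.0000, 14.0000, 0.0000]] (det J = 728.422769).
Solving J·Δ = −F gives Δ = (1.5099, -1.1400, 1.3159).
Then the next iterate is (x₁, x₂, x₃)₁ = (-1.4901, 1.3600, -1.6841).

(-1.4901, 1.3600, -1.6841)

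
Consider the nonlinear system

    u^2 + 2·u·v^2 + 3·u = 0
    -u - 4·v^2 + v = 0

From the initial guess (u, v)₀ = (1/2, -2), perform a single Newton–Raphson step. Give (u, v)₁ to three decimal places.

(0.381, -0.919)

At (1/2, -2): F = (5.750, -18.500).
Jacobian J = [[2·u + 2·v^2 + 3, 4·u·v], [-1, -8·v + 1]].
At the point, J = [[12.000, -4.000], [-1.000, 17.000]] (det J = 200.000).
Solving J·Δ = −F gives Δ = (-0.119, 1.081).
Then the next iterate is (u, v)₁ = (0.381, -0.919).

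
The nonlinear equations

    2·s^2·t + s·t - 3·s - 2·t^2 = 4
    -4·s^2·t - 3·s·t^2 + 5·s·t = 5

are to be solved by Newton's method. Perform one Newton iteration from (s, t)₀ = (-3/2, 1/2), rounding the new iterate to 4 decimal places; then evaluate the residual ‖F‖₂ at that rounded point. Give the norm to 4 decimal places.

At (-3/2, 1/2): F = (1.5000, -12.1250).
Jacobian J = [[4·s·t + t - 3, 2·s^2 + s - 4·t], [-8·s·t - 3·t^2 + 5·t, -4·s^2 - 6·s·t + 5·s]].
At the point, J = [[-5.5000, 1.0000], [7.7500, -12.0000]] (det J = 58.2500).
Solving J·Δ = −F gives Δ = (0.1009, -0.9453).
Then the next iterate is (s, t)₁ = (-1.3991, -0.4453).
Re-evaluating at (-1.3991, -0.4453): F = (-1.319597, 2.434052), so ‖F‖₂ = 2.7687.

2.7687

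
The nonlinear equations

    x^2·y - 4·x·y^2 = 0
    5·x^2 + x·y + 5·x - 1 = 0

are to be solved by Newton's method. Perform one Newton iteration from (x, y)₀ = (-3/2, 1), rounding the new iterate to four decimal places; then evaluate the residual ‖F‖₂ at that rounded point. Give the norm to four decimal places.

2.3016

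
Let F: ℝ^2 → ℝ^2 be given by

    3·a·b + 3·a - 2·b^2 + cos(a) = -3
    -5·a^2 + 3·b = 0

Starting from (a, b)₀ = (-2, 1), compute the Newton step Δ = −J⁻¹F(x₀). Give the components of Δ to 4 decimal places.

At (-2, 1): F = (-11.416147, -17.0000).
Jacobian J = [[3·b - sin(a) + 3, 3·a - 4·b], [-10·a, 3]].
At the point, J = [[6.909297, -10.0000], [20.0000, 3.0000]] (det J = 220.727892).
Solving J·Δ = −F gives Δ = (0.9253, -0.5023).

(0.9253, -0.5023)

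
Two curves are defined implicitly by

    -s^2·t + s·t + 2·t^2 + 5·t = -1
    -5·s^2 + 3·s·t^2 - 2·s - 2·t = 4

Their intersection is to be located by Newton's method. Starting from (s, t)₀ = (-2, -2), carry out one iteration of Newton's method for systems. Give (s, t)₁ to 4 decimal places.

(0.3600, -3.4000)

At (-2, -2): F = (11.0000, -40.0000).
Jacobian J = [[-2·s·t + t, -s^2 + s + 4·t + 5], [-10·s + 3·t^2 - 2, 6·s·t - 2]].
At the point, J = [[-10.0000, -9.0000], [30.0000, 22.0000]] (det J = 50.0000).
Solving J·Δ = −F gives Δ = (2.3600, -1.4000).
Then the next iterate is (s, t)₁ = (0.3600, -3.4000).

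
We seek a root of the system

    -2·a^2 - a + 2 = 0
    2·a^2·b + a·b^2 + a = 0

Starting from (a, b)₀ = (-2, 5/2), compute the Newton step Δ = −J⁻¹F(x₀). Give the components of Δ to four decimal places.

At (-2, 5/2): F = (-4.0000, 5.5000).
Jacobian J = [[-4·a - 1, 0], [4·a·b + b^2 + 1, 2·a^2 + 2·a·b]].
At the point, J = [[7.0000, 0.0000], [-12.7500, -2.0000]] (det J = -14.0000).
Solving J·Δ = −F gives Δ = (0.5714, -0.8929).

(0.5714, -0.8929)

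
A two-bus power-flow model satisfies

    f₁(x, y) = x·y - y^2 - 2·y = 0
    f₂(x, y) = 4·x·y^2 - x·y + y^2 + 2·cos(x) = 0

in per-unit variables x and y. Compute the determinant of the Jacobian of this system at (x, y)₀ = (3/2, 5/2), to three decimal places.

J = [[y, x - 2·y - 2], [4·y^2 - y - 2·sin(x), 8·x·y - x + 2·y]].
At the point, J = [[2.500, -5.500], [20.50501, 33.500]].
det J = 196.528.

196.528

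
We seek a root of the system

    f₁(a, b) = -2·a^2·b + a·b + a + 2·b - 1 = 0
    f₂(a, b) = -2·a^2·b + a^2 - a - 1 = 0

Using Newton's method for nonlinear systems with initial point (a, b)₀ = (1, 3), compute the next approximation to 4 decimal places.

(0.9630, -0.2963)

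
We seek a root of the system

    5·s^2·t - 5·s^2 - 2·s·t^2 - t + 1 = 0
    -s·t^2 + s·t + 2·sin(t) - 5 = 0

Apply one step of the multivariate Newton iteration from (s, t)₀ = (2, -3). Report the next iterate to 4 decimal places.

(1.8684, -0.6952)

At (2, -3): F = (-112.0000, -29.282240).
Jacobian J = [[10·s·t - 10·s - 2·t^2, 5·s^2 - 4·s·t - 1], [-t^2 + t, -2·s·t + s + 2·cos(t)]].
At the point, J = [[-98.0000, 43.0000], [-12.0000, 12.020015]] (det J = -661.961471).
Solving J·Δ = −F gives Δ = (-0.1316, 2.3048).
Then the next iterate is (s, t)₁ = (1.8684, -0.6952).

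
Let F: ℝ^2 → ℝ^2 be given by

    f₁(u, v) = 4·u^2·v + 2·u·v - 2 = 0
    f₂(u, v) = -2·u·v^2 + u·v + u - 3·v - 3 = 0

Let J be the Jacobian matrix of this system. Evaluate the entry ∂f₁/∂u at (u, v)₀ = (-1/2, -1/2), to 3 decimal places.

1.000

∂f₁/∂u = 8·u·v + 2·v.
At (-1/2, -1/2) this is 1.000.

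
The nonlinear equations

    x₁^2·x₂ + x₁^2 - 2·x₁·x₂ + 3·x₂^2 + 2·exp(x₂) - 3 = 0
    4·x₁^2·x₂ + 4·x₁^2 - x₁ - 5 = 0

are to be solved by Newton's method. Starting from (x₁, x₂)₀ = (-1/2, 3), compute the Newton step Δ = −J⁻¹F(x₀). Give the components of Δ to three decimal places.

At (-1/2, 3): F = (68.17107, -0.500).
Jacobian J = [[2·x₁·x₂ + 2·x₁ - 2·x₂, x₁^2 - 2·x₁ + 6·x₂ + 2·exp(x₂)], [8·x₁·x₂ + 8·x₁ - 1, 4·x₁^2]].
At the point, J = [[-10.000, 59.42107], [-17.000, 1.000]] (det J = 1000.15826).
Solving J·Δ = −F gives Δ = (-0.098, -1.164).

(-0.098, -1.164)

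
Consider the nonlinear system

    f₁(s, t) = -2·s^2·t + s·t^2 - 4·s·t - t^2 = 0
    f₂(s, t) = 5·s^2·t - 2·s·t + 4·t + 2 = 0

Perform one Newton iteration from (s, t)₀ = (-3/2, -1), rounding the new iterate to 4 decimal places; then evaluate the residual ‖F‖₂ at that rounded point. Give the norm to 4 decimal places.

3.0697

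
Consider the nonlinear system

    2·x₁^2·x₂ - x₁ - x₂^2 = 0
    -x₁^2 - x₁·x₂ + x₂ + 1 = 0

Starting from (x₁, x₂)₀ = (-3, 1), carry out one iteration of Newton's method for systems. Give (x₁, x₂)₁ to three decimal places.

(-1.909, 0.636)

At (-3, 1): F = (20.000, -4.000).
Jacobian J = [[4·x₁·x₂ - 1, 2·x₁^2 - 2·x₂], [-2·x₁ - x₂, -x₁ + 1]].
At the point, J = [[-13.000, 16.000], [5.000, 4.000]] (det J = -132.000).
Solving J·Δ = −F gives Δ = (1.091, -0.364).
Then the next iterate is (x₁, x₂)₁ = (-1.909, 0.636).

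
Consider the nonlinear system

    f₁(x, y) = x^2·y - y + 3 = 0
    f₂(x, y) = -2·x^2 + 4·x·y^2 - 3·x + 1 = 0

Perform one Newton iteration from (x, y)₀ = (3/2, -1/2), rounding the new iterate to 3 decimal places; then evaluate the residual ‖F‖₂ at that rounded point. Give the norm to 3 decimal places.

18.502

At (3/2, -1/2): F = (2.375, -6.500).
Jacobian J = [[2·x·y, x^2 - 1], [-4·x + 4·y^2 - 3, 8·x·y]].
At the point, J = [[-1.500, 1.250], [-8.000, -6.000]] (det J = 19.000).
Solving J·Δ = −F gives Δ = (0.322, -1.513).
Then the next iterate is (x, y)₁ = (1.822, -2.013).
Re-evaluating at (1.822, -2.013): F = (-1.66952, 18.42684), so ‖F‖₂ = 18.502.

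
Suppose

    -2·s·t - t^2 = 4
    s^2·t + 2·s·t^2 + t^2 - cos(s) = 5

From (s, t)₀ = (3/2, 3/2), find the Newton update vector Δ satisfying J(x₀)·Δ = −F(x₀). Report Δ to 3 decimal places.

At (3/2, 3/2): F = (-10.750, 7.30426).
Jacobian J = [[-2·t, -2·s - 2·t], [2·s·t + 2·t^2 + sin(s), s^2 + 4·s·t + 2·t]].
At the point, J = [[-3.000, -6.000], [9.99749, 14.250]] (det J = 17.23497).
Solving J·Δ = −F gives Δ = (6.345, -4.964).

(6.345, -4.964)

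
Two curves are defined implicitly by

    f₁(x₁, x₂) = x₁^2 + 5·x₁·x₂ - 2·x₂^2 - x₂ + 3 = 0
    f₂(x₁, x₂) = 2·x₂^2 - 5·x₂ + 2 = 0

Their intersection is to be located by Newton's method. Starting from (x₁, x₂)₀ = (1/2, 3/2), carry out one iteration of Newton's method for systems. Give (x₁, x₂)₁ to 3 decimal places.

(0.912, 2.500)

At (1/2, 3/2): F = (1.000, -1.000).
Jacobian J = [[2·x₁ + 5·x₂, 5·x₁ - 4·x₂ - 1], [0, 4·x₂ - 5]].
At the point, J = [[8.500, -4.500], [0.000, 1.000]] (det J = 8.500).
Solving J·Δ = −F gives Δ = (0.412, 1.000).
Then the next iterate is (x₁, x₂)₁ = (0.912, 2.500).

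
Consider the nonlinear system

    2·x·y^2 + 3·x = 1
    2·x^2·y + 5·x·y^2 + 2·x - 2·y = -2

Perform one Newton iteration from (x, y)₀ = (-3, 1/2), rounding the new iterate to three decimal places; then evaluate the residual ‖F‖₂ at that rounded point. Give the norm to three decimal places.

126.358

At (-3, 1/2): F = (-11.500, 0.250).
Jacobian J = [[2·y^2 + 3, 4·x·y], [4·x·y + 5·y^2 + 2, 2·x^2 + 10·x·y - 2]].
At the point, J = [[3.500, -6.000], [-2.750, 1.000]] (det J = -13.000).
Solving J·Δ = −F gives Δ = (-0.769, -2.365).
Then the next iterate is (x, y)₁ = (-3.769, -1.865).
Re-evaluating at (-3.769, -1.865): F = (-38.52586, -120.34115), so ‖F‖₂ = 126.358.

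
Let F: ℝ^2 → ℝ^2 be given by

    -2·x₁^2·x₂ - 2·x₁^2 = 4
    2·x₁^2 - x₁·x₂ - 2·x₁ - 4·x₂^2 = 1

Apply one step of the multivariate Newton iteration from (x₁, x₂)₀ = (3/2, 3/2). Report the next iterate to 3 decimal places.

At (3/2, 3/2): F = (-15.250, -10.750).
Jacobian J = [[-4·x₁·x₂ - 4·x₁, -2·x₁^2], [4·x₁ - x₂ - 2, -x₁ - 8·x₂]].
At the point, J = [[-15.000, -4.500], [2.500, -13.500]] (det J = 213.750).
Solving J·Δ = −F gives Δ = (-0.737, -0.933).
Then the next iterate is (x₁, x₂)₁ = (0.763, 0.567).

(0.763, 0.567)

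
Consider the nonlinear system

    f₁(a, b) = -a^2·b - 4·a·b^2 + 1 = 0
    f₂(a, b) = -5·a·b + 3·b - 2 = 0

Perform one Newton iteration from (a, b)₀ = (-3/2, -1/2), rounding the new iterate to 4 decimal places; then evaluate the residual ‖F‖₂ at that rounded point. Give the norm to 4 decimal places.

31.4713

At (-3/2, -1/2): F = (3.6250, -7.2500).
Jacobian J = [[-2·a·b - 4·b^2, -a^2 - 8·a·b], [-5·b, -5·a + 3]].
At the point, J = [[-2.5000, -8.2500], [2.5000, 10.5000]] (det J = -5.6250).
Solving J·Δ = −F gives Δ = (-3.8667, 1.6111).
Then the next iterate is (a, b)₁ = (-5.3667, 1.1111).
Re-evaluating at (-5.3667, 1.1111): F = (-4.499620, 31.148002), so ‖F‖₂ = 31.4713.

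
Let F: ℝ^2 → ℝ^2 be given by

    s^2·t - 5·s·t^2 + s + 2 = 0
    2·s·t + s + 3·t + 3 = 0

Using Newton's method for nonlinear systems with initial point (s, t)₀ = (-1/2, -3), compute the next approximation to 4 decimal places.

(-0.5329, -1.3323)

At (-1/2, -3): F = (23.2500, -3.5000).
Jacobian J = [[2·s·t - 5·t^2 + 1, s^2 - 10·s·t], [2·t + 1, 2·s + 3]].
At the point, J = [[-41.0000, -14.7500], [-5.0000, 2.0000]] (det J = -155.7500).
Solving J·Δ = −F gives Δ = (-0.0329, 1.6677).
Then the next iterate is (s, t)₁ = (-0.5329, -1.3323).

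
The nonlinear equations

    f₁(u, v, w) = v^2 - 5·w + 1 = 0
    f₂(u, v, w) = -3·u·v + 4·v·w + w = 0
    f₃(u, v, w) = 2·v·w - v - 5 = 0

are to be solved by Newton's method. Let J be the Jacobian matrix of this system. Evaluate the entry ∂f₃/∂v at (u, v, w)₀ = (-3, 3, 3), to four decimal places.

∂f₃/∂v = 2·w - 1.
At (-3, 3, 3) this is 5.0000.

5.0000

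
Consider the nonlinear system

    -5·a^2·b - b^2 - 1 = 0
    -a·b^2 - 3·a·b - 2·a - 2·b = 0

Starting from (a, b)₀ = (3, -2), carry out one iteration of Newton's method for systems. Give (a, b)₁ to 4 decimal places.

At (3, -2): F = (85.0000, 4.0000).
Jacobian J = [[-10·a·b, -5·a^2 - 2·b], [-b^2 - 3·b - 2, -2·a·b - 3·a - 2]].
At the point, J = [[60.0000, -41.0000], [0.0000, 1.0000]] (det J = 60.0000).
Solving J·Δ = −F gives Δ = (-4.1500, -4.0000).
Then the next iterate is (a, b)₁ = (-1.1500, -6.0000).

(-1.1500, -6.0000)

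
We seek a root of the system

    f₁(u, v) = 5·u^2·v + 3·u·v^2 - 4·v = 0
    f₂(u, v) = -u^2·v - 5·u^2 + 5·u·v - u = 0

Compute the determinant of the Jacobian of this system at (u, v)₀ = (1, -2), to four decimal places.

-219.0000

J = [[10·u·v + 3·v^2, 5·u^2 + 6·u·v - 4], [-2·u·v - 10·u + 5·v - 1, -u^2 + 5·u]].
At the point, J = [[-8.0000, -11.0000], [-17.0000, 4.0000]].
det J = -219.0000.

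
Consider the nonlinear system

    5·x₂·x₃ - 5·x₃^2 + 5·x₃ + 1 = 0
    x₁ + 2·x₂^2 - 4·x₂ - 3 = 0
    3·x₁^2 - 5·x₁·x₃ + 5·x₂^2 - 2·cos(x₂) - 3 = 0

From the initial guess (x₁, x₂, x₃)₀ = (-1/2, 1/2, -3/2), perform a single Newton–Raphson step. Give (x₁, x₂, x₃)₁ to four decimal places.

At (-1/2, 1/2, -3/2): F = (-21.5000, -5.0000, -6.505165).
Jacobian J = [[0, 5·x₃, 5·x₂ - 10·x₃ + 5], [1, 4·x₂ - 4, 0], [6·x₁ - 5·x₃, 10·x₂ + 2·sin(x₂), -5·x₁]].
At the point, J = [[0.0000, -7.5000, 22.5000], [1.0000, -2.0000, 0.0000], [4.5000, 5.958851, 2.5000]] (det J = 355.324149).
Solving J·Δ = −F gives Δ = (2.6718, -1.1641, 0.5675).
Then the next iterate is (x₁, x₂, x₃)₁ = (2.1718, -0.6641, -0.9325).

(2.1718, -0.6641, -0.9325)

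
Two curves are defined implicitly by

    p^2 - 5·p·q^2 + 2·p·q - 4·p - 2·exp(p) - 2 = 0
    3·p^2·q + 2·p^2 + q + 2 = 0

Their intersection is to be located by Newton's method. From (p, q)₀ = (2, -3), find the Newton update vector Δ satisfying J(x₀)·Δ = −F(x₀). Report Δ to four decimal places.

(-0.2774, 1.6333)

At (2, -3): F = (-122.778112, -29.0000).
Jacobian J = [[2·p - 5·q^2 + 2·q - 2·exp(p) - 4, -10·p·q + 2·p], [6·p·q + 4·p, 3·p^2 + 1]].
At the point, J = [[-65.778112, 64.0000], [-28.0000, 13.0000]] (det J = 936.884541).
Solving J·Δ = −F gives Δ = (-0.2774, 1.6333).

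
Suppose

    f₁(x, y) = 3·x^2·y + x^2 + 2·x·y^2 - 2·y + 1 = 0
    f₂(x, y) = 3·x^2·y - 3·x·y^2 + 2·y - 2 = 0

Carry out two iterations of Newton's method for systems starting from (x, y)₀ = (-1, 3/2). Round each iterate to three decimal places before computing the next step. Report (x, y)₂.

(-0.541, 0.671)

At (-1, 3/2): F = (-1.000, 12.250).
Jacobian J = [[6·x·y + 2·x + 2·y^2, 3·x^2 + 4·x·y - 2], [6·x·y - 3·y^2, 3·x^2 - 6·x·y + 2]].
At the point, J = [[-6.500, -5.000], [-15.750, 14.000]] (det J = -169.750).
Solving J·Δ = −F gives Δ = (0.278, -0.562).
Then the next iterate is (x, y)₁ = (-0.722, 0.938).
Round to (-0.722, 0.938) and repeat: F = (-0.15832, 3.24864), J = [[-3.74773, -3.14509], [-6.70295, 7.62727]].
Δ = (0.181, -0.267), so (x, y)₂ = (-0.541, 0.671).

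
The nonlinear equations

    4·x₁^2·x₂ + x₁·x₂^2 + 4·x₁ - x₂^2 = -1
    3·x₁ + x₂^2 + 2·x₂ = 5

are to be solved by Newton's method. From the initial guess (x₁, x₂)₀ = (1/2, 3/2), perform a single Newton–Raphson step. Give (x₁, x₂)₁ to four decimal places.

At (1/2, 3/2): F = (3.3750, 1.7500).
Jacobian J = [[8·x₁·x₂ + x₂^2 + 4, 4·x₁^2 + 2·x₁·x₂ - 2·x₂], [3, 2·x₂ + 2]].
At the point, J = [[12.2500, -0.5000], [3.0000, 5.0000]] (det J = 62.7500).
Solving J·Δ = −F gives Δ = (-0.2829, -0.1803).
Then the next iterate is (x₁, x₂)₁ = (0.2171, 1.3197).

(0.2171, 1.3197)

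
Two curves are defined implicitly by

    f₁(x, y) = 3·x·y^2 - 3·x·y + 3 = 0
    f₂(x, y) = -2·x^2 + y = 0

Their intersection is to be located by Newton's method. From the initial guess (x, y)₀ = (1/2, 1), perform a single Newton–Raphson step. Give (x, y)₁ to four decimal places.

(-0.2500, -1.0000)

At (1/2, 1): F = (3.0000, 0.5000).
Jacobian J = [[3·y^2 - 3·y, 6·x·y - 3·x], [-4·x, 1]].
At the point, J = [[0.0000, 1.5000], [-2.0000, 1.0000]] (det J = 3.0000).
Solving J·Δ = −F gives Δ = (-0.7500, -2.0000).
Then the next iterate is (x, y)₁ = (-0.2500, -1.0000).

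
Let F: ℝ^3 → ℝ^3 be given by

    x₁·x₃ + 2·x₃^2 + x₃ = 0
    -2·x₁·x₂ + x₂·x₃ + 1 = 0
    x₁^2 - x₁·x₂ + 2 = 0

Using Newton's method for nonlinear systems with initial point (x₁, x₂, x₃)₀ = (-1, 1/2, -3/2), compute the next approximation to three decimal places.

(0.000, -0.500, -1.000)

At (-1, 1/2, -3/2): F = (4.500, 1.250, 3.500).
Jacobian J = [[x₃, 0, x₁ + 4·x₃ + 1], [-2·x₂, -2·x₁ + x₃, x₂], [2·x₁ - x₂, -x₁, 0]].
At the point, J = [[-1.500, 0.000, -6.000], [-1.000, 0.500, 0.500], [-2.500, 1.000, 0.000]] (det J = -0.750).
Solving J·Δ = −F gives Δ = (1.000, -1.000, 0.500).
Then the next iterate is (x₁, x₂, x₃)₁ = (0.000, -0.500, -1.000).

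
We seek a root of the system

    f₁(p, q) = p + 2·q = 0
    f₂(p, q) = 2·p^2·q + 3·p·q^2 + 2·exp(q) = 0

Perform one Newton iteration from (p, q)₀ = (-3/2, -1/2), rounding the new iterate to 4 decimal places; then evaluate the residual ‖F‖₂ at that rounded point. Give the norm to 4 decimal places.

62.9452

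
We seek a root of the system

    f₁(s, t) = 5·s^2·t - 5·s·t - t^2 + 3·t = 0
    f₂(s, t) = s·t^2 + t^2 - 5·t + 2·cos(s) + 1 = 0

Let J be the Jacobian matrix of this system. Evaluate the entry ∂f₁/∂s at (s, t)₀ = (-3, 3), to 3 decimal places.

∂f₁/∂s = 10·s·t - 5·t.
At (-3, 3) this is -105.000.

-105.000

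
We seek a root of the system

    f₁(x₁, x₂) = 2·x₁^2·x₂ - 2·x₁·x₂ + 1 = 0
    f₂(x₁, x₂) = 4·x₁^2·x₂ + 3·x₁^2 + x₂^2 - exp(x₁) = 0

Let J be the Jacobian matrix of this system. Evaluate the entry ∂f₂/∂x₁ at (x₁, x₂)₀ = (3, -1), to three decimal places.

-26.086

∂f₂/∂x₁ = 8·x₁·x₂ + 6·x₁ - exp(x₁).
At (3, -1) this is -26.086.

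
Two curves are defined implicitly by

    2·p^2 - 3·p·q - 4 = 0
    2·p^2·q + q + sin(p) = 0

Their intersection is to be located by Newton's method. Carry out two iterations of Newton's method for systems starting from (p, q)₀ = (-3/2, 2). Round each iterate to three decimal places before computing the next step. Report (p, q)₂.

(-1.390, -0.547)

At (-3/2, 2): F = (9.500, 10.00251).
Jacobian J = [[4·p - 3·q, -3·p], [4·p·q + cos(p), 2·p^2 + 1]].
At the point, J = [[-12.000, 4.500], [-11.92926, 5.500]] (det J = -12.31832).
Solving J·Δ = −F gives Δ = (0.588, -0.544).
Then the next iterate is (p, q)₁ = (-0.912, 1.456).
Round to (-0.912, 1.456) and repeat: F = (1.64710, 3.08731), J = [[-8.016, 2.736], [-4.69932, 2.66349]].
Δ = (-0.478, -2.003), so (p, q)₂ = (-1.390, -0.547).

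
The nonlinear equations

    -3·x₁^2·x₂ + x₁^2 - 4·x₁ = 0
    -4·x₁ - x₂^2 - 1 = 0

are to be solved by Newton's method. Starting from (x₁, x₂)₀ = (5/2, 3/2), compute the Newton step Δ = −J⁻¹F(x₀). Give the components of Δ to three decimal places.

(-14.554, 14.988)

At (5/2, 3/2): F = (-31.875, -13.250).
Jacobian J = [[-6·x₁·x₂ + 2·x₁ - 4, -3·x₁^2], [-4, -2·x₂]].
At the point, J = [[-21.500, -18.750], [-4.000, -3.000]] (det J = -10.500).
Solving J·Δ = −F gives Δ = (-14.554, 14.988).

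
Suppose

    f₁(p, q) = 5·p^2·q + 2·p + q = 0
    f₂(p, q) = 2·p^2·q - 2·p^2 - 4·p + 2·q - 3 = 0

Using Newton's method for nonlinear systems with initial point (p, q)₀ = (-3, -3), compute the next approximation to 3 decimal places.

(-1.402, -3.065)

At (-3, -3): F = (-144.000, -69.000).
Jacobian J = [[10·p·q + 2, 5·p^2 + 1], [4·p·q - 4·p - 4, 2·p^2 + 2]].
At the point, J = [[92.000, 46.000], [44.000, 20.000]] (det J = -184.000).
Solving J·Δ = −F gives Δ = (1.598, -0.065).
Then the next iterate is (p, q)₁ = (-1.402, -3.065).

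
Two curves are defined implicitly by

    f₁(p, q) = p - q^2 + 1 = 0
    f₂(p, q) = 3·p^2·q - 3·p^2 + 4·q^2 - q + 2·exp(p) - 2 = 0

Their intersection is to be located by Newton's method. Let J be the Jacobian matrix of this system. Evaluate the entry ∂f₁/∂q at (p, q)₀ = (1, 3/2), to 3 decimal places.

∂f₁/∂q = -2·q.
At (1, 3/2) this is -3.000.

-3.000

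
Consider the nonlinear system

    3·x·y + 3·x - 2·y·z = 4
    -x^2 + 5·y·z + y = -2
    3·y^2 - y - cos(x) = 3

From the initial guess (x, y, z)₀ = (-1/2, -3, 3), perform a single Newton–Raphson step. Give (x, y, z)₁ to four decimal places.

(-1.0406, -1.6115, 1.3617)

At (-1/2, -3, 3): F = (17.0000, -46.2500, 26.122417).
Jacobian J = [[3·y + 3, 3·x - 2·z, -2·y], [-2·x, 5·z + 1, 5·y], [sin(x), 6·y - 1, 0]].
At the point, J = [[-6.0000, -7.5000, 6.0000], [1.0000, 16.0000, -15.0000], [-0.479426, -19.0000, 0.0000]] (det J = 1588.089479).
Solving J·Δ = −F gives Δ = (-0.5406, 1.3885, -1.6383).
Then the next iterate is (x, y, z)₁ = (-1.0406, -1.6115, 1.3617).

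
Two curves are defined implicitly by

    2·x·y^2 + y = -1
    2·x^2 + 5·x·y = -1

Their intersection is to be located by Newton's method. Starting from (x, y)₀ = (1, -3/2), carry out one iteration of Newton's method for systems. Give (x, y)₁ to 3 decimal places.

At (1, -3/2): F = (4.000, -4.500).
Jacobian J = [[2·y^2, 4·x·y + 1], [4·x + 5·y, 5·x]].
At the point, J = [[4.500, -5.000], [-3.500, 5.000]] (det J = 5.000).
Solving J·Δ = −F gives Δ = (0.500, 1.250).
Then the next iterate is (x, y)₁ = (1.500, -0.250).

(1.500, -0.250)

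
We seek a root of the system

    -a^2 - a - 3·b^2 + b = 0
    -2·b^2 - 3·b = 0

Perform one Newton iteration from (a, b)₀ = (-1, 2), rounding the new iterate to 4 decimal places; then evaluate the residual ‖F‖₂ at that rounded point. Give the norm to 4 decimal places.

At (-1, 2): F = (-10.0000, -14.0000).
Jacobian J = [[-2·a - 1, -6·b + 1], [0, -4·b - 3]].
At the point, J = [[1.0000, -11.0000], [0.0000, -11.0000]] (det J = -11.0000).
Solving J·Δ = −F gives Δ = (-4.0000, -1.2727).
Then the next iterate is (a, b)₁ = (-5.0000, 0.7273).
Re-evaluating at (-5.0000, 0.7273): F = (-20.859596, -3.239831), so ‖F‖₂ = 21.1097.

21.1097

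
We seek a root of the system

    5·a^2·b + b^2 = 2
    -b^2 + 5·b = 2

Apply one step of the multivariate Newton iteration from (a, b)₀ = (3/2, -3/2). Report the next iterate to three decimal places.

(1.300, -0.031)

At (3/2, -3/2): F = (-16.625, -11.750).
Jacobian J = [[10·a·b, 5·a^2 + 2·b], [0, -2·b + 5]].
At the point, J = [[-22.500, 8.250], [0.000, 8.000]] (det J = -180.000).
Solving J·Δ = −F gives Δ = (-0.200, 1.469).
Then the next iterate is (a, b)₁ = (1.300, -0.031).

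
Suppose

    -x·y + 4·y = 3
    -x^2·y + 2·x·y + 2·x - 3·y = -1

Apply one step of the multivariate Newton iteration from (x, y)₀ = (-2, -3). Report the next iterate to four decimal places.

At (-2, -3): F = (-21.0000, 30.0000).
Jacobian J = [[-y, -x + 4], [-2·x·y + 2·y + 2, -x^2 + 2·x - 3]].
At the point, J = [[3.0000, 6.0000], [-16.0000, -11.0000]] (det J = 63.0000).
Solving J·Δ = −F gives Δ = (-0.8095, 3.9048).
Then the next iterate is (x, y)₁ = (-2.8095, 0.9048).

(-2.8095, 0.9048)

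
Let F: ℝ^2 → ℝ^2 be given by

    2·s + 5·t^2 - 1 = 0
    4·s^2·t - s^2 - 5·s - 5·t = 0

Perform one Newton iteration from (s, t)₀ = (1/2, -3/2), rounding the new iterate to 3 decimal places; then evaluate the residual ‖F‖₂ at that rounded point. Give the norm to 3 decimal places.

2.831

At (1/2, -3/2): F = (11.250, 3.250).
Jacobian J = [[2, 10·t], [8·s·t - 2·s - 5, 4·s^2 - 5]].
At the point, J = [[2.000, -15.000], [-12.000, -4.000]] (det J = -188.000).
Solving J·Δ = −F gives Δ = (0.020, 0.753).
Then the next iterate is (s, t)₁ = (0.520, -0.747).
Re-evaluating at (0.520, -0.747): F = (2.83005, 0.05664), so ‖F‖₂ = 2.831.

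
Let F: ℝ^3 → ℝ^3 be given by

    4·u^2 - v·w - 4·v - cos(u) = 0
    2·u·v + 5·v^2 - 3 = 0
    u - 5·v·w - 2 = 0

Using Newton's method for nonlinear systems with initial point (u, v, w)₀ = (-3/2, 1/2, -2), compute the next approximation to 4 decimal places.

At (-3/2, 1/2, -2): F = (7.929263, -3.2500, 1.5000).
Jacobian J = [[8·u + sin(u), -w - 4, -v], [2·v, 2·u + 10·v, 0], [1, -5·w, -5·v]].
At the point, J = [[-12.997495, -2.0000, -0.5000], [1.0000, 2.0000, 0.0000], [1.0000, 10.0000, -2.5000]] (det J = 55.987475).
Solving J·Δ = −F gives Δ = (0.1008, 1.5746, 6.9386).
Then the next iterate is (u, v, w)₁ = (-1.3992, 2.0746, 4.9386).

(-1.3992, 2.0746, 4.9386)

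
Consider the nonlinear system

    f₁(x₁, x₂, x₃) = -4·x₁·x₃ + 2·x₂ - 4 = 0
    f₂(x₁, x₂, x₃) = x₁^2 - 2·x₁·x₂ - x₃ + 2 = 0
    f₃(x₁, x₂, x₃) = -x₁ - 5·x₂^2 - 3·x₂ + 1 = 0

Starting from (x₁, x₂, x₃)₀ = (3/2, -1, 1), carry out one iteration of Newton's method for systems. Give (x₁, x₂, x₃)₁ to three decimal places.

(0.140, -0.837, -0.039)

At (3/2, -1, 1): F = (-12.000, 6.250, -2.500).
Jacobian J = [[-4·x₃, 2, -4·x₁], [2·x₁ - 2·x₂, -2·x₁, -1], [-1, -10·x₂ - 3, 0]].
At the point, J = [[-4.000, 2.000, -6.000], [5.000, -3.000, -1.000], [-1.000, 7.000, 0.000]] (det J = -218.000).
Solving J·Δ = −F gives Δ = (-1.360, 0.163, -1.039).
Then the next iterate is (x₁, x₂, x₃)₁ = (0.140, -0.837, -0.039).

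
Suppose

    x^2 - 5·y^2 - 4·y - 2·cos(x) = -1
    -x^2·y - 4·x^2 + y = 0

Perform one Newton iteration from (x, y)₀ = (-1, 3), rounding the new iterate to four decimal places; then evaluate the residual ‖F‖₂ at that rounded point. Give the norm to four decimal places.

14.0554

At (-1, 3): F = (-56.080605, -4.0000).
Jacobian J = [[2·x + 2·sin(x), -10·y - 4], [-2·x·y - 8·x, -x^2 + 1]].
At the point, J = [[-3.682942, -34.0000], [14.0000, 0.0000]] (det J = 476.0000).
Solving J·Δ = −F gives Δ = (0.2857, -1.6804).
Then the next iterate is (x, y)₁ = (-0.7143, 1.3196).
Re-evaluating at (-0.7143, 1.3196): F = (-13.986000, -1.394590), so ‖F‖₂ = 14.0554.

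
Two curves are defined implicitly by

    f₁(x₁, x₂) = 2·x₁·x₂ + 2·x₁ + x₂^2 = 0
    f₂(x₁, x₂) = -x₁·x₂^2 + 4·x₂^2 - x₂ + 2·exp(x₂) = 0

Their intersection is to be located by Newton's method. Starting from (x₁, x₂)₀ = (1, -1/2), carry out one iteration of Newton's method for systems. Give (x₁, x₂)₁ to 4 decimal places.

At (1, -1/2): F = (1.2500, 2.463061).
Jacobian J = [[2·x₂ + 2, 2·x₁ + 2·x₂], [-x₂^2, -2·x₁·x₂ + 8·x₂ + 2·exp(x₂) - 1]].
At the point, J = [[1.0000, 1.0000], [-0.2500, -2.786939]] (det J = -2.536939).
Solving J·Δ = −F gives Δ = (-2.3441, 1.0941).
Then the next iterate is (x₁, x₂)₁ = (-1.3441, 0.5941).

(-1.3441, 0.5941)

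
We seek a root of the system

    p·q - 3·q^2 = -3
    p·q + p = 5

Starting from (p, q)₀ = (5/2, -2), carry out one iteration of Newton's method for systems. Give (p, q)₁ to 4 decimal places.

(-5.2632, -2.1053)

At (5/2, -2): F = (-14.0000, -7.5000).
Jacobian J = [[q, p - 6·q], [q + 1, p]].
At the point, J = [[-2.0000, 14.5000], [-1.0000, 2.5000]] (det J = 9.5000).
Solving J·Δ = −F gives Δ = (-7.7632, -0.1053).
Then the next iterate is (p, q)₁ = (-5.2632, -2.1053).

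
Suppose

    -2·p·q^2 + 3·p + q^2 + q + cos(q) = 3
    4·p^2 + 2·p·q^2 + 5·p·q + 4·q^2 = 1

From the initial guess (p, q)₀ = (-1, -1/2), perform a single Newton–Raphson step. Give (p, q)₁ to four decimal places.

(0.3218, -1.5311)

At (-1, -1/2): F = (-4.872417, 6.0000).
Jacobian J = [[-2·q^2 + 3, -4·p·q + 2·q - sin(q) + 1], [8·p + 2·q^2 + 5·q, 4·p·q + 5·p + 8·q]].
At the point, J = [[2.5000, -1.520574], [-10.0000, -7.0000]] (det J = -32.705745).
Solving J·Δ = −F gives Δ = (1.3218, -1.0311).
Then the next iterate is (p, q)₁ = (0.3218, -1.5311).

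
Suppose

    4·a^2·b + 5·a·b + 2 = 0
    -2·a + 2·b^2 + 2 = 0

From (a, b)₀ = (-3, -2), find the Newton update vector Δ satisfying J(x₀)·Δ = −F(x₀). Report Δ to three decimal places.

(-0.061, 2.015)

At (-3, -2): F = (-40.000, 16.000).
Jacobian J = [[8·a·b + 5·b, 4·a^2 + 5·a], [-2, 4·b]].
At the point, J = [[38.000, 21.000], [-2.000, -8.000]] (det J = -262.000).
Solving J·Δ = −F gives Δ = (-0.061, 2.015).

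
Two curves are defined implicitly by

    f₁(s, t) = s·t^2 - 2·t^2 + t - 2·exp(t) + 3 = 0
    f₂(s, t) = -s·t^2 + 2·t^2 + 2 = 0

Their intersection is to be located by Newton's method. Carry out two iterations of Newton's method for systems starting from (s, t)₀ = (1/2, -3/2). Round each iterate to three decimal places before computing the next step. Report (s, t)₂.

(8.906, -4.995)

At (1/2, -3/2): F = (-2.32126, 5.375).
Jacobian J = [[t^2, 2·s·t - 4·t - 2·exp(t) + 1], [-t^2, -2·s·t + 4·t]].
At the point, J = [[2.250, 5.05374], [-2.250, -4.500]] (det J = 1.24591).
Solving J·Δ = −F gives Δ = (13.418, -5.515).
Then the next iterate is (s, t)₁ = (13.918, -7.015).
Round to (13.918, -7.015) and repeat: F = (582.47066, -584.48746), J = [[49.21022, -166.21134], [-49.21022, 167.20954]].
Δ = (-5.012, 2.020), so (s, t)₂ = (8.906, -4.995).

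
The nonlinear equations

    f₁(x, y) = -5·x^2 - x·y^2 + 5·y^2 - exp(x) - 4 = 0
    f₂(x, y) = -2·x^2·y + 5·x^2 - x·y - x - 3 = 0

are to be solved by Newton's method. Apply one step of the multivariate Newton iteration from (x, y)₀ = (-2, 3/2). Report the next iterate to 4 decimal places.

At (-2, 3/2): F = (-8.385335, 10.0000).
Jacobian J = [[-10·x - y^2 - exp(x), -2·x·y + 10·y], [-4·x·y + 10·x - y - 1, -2·x^2 - x]].
At the point, J = [[17.614665, 21.0000], [-10.5000, -6.0000]] (det J = 114.812012).
Solving J·Δ = −F gives Δ = (1.3909, -0.7673).
Then the next iterate is (x, y)₁ = (-0.6091, 0.7327).

(-0.6091, 0.7327)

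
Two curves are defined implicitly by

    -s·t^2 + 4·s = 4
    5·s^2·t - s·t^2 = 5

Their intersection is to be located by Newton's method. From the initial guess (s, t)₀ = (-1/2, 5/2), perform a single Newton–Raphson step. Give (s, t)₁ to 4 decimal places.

At (-1/2, 5/2): F = (-2.8750, 1.2500).
Jacobian J = [[-t^2 + 4, -2·s·t], [10·s·t - t^2, 5·s^2 - 2·s·t]].
At the point, J = [[-2.2500, 2.5000], [-18.7500, 3.7500]] (det J = 38.4375).
Solving J·Δ = −F gives Δ = (0.3618, 1.4756).
Then the next iterate is (s, t)₁ = (-0.1382, 3.9756).

(-0.1382, 3.9756)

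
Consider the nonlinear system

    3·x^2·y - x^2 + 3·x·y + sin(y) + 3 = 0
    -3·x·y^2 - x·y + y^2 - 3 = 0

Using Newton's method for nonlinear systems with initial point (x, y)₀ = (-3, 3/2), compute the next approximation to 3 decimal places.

(-2.261, 0.957)

At (-3, 3/2): F = (21.99749, 24.000).
Jacobian J = [[6·x·y - 2·x + 3·y, 3·x^2 + 3·x + cos(y)], [-3·y^2 - y, -6·x·y - x + 2·y]].
At the point, J = [[-16.500, 18.07074], [-8.250, 33.000]] (det J = -395.41642).
Solving J·Δ = −F gives Δ = (0.739, -0.543).
Then the next iterate is (x, y)₁ = (-2.261, 0.957).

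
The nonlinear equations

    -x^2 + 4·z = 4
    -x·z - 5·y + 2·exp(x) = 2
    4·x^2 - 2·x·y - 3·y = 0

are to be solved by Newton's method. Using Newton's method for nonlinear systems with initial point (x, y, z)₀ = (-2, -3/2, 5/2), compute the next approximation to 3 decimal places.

At (-2, -3/2, 5/2): F = (2.000, 10.77067, 14.500).
Jacobian J = [[-2·x, 0, 4], [-z + 2·exp(x), -5, -x], [8·x - 2·y, -2·x - 3, 0]].
At the point, J = [[4.000, 0.000, 4.000], [-2.22933, -5.000, 2.000], [-13.000, 1.000, 0.000]] (det J = -276.91732).
Solving J·Δ = −F gives Δ = (1.188, 0.949, -1.688).
Then the next iterate is (x, y, z)₁ = (-0.812, -0.551, 0.812).

(-0.812, -0.551, 0.812)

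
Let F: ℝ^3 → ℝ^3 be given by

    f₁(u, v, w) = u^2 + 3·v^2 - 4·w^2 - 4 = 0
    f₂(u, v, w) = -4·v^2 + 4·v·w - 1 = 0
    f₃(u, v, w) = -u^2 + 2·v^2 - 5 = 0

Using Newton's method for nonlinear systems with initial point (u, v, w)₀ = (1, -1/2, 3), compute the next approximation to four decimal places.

(-2.0152, -0.2348, 1.1218)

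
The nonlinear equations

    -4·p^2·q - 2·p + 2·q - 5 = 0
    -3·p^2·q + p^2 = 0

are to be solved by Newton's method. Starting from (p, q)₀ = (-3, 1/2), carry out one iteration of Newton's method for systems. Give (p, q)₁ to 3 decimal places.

(-1.339, 0.518)

At (-3, 1/2): F = (-16.000, -4.500).
Jacobian J = [[-8·p·q - 2, -4·p^2 + 2], [-6·p·q + 2·p, -3·p^2]].
At the point, J = [[10.000, -34.000], [3.000, -27.000]] (det J = -168.000).
Solving J·Δ = −F gives Δ = (1.661, 0.018).
Then the next iterate is (p, q)₁ = (-1.339, 0.518).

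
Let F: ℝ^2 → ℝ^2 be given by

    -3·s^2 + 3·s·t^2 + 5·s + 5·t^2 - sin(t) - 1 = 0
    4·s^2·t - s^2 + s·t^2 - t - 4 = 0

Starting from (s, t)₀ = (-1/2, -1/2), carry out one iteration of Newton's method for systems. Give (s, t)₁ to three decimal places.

(0.607, 1.052)

At (-1/2, -1/2): F = (-2.89557, -4.375).
Jacobian J = [[-6·s + 3·t^2 + 5, 6·s·t + 10·t - cos(t)], [8·s·t - 2·s + t^2, 4·s^2 + 2·s·t - 1]].
At the point, J = [[8.750, -4.37758], [3.250, 0.500]] (det J = 18.60214).
Solving J·Δ = −F gives Δ = (1.107, 1.552).
Then the next iterate is (s, t)₁ = (0.607, 1.052).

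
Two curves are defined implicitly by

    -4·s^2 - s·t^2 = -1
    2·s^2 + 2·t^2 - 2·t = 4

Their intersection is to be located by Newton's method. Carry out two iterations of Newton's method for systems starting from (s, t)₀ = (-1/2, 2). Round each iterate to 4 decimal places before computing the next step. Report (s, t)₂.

(-1.8573, 1.4898)

At (-1/2, 2): F = (2.0000, 0.5000).
Jacobian J = [[-8·s - t^2, -2·s·t], [4·s, 4·t - 2]].
At the point, J = [[0.0000, 2.0000], [-2.0000, 6.0000]] (det J = 4.0000).
Solving J·Δ = −F gives Δ = (-2.7500, -1.0000).
Then the next iterate is (s, t)₁ = (-3.2500, 1.0000).
Round to (-3.2500, 1.0000) and repeat: F = (-38.0000, 17.1250), J = [[25.0000, 6.5000], [-13.0000, 2.0000]].
Δ = (1.3927, 0.4898), so (s, t)₂ = (-1.8573, 1.4898).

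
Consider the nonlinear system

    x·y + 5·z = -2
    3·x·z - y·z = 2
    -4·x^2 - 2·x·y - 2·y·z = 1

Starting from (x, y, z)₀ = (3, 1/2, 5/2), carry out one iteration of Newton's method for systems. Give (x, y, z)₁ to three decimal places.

(2.164, -1.277, 0.450)

At (3, 1/2, 5/2): F = (16.000, 19.250, -42.500).
Jacobian J = [[y, x, 5], [3·z, -z, 3·x - y], [-8·x - 2·y, -2·x - 2·z, -2·y]].
At the point, J = [[0.500, 3.000, 5.000], [7.500, -2.500, 8.500], [-25.000, -11.000, -1.000]] (det J = -1292.000).
Solving J·Δ = −F gives Δ = (-0.836, -1.777, -2.050).
Then the next iterate is (x, y, z)₁ = (2.164, -1.277, 0.450).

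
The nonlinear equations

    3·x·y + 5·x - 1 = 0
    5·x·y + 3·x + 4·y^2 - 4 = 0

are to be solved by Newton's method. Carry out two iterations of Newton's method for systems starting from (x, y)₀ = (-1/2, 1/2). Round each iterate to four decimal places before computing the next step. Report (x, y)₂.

(0.1508, 0.9458)

At (-1/2, 1/2): F = (-4.2500, -5.7500).
Jacobian J = [[3·y + 5, 3·x], [5·y + 3, 5·x + 8·y]].
At the point, J = [[6.5000, -1.5000], [5.5000, 1.5000]] (det J = 18.0000).
Solving J·Δ = −F gives Δ = (0.8333, 0.7778).
Then the next iterate is (x, y)₁ = (0.3333, 1.2778).
Round to (0.3333, 1.2778) and repeat: F = (1.944172, 5.660445), J = [[8.8334, 0.9999], [9.3890, 11.8889]].
Δ = (-0.1825, -0.3320), so (x, y)₂ = (0.1508, 0.9458).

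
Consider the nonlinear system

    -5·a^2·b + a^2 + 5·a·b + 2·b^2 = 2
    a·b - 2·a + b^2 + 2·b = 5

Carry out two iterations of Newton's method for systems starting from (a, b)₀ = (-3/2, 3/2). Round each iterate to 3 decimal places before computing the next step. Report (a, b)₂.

(-0.294, 1.425)

At (-3/2, 3/2): F = (-23.375, 1.000).
Jacobian J = [[-10·a·b + 2·a + 5·b, -5·a^2 + 5·a + 4·b], [b - 2, a + 2·b + 2]].
At the point, J = [[27.000, -12.750], [-0.500, 3.500]] (det J = 88.125).
Solving J·Δ = −F gives Δ = (0.784, -0.174).
Then the next iterate is (a, b)₁ = (-0.716, 1.326).
Round to (-0.716, 1.326) and repeat: F = (-6.11678, -0.10714), J = [[14.69216, -0.83928], [-0.674, 3.936]].
Δ = (0.422, 0.099), so (a, b)₂ = (-0.294, 1.425).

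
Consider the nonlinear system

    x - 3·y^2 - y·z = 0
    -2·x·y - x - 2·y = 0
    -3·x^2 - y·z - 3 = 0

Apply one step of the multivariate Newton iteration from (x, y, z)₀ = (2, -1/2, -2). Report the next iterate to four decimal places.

At (2, -1/2, -2): F = (0.2500, 1.0000, -16.0000).
Jacobian J = [[1, -6·y - z, -y], [-2·y - 1, -2·x - 2, 0], [-6·x, -z, -y]].
At the point, J = [[1.0000, 5.0000, 0.5000], [0.0000, -6.0000, 0.0000], [-12.0000, 2.0000, 0.5000]] (det J = -39.0000).
Solving J·Δ = −F gives Δ = (-1.2885, 0.1667, 0.4103).
Then the next iterate is (x, y, z)₁ = (0.7115, -0.3333, -1.5897).

(0.7115, -0.3333, -1.5897)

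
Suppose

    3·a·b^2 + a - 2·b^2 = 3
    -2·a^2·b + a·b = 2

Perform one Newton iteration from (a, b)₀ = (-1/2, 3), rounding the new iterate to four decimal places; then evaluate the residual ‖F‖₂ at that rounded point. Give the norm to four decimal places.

At (-1/2, 3): F = (-35.0000, -5.0000).
Jacobian J = [[3·b^2 + 1, 6·a·b - 4·b], [-4·a·b + b, -2·a^2 + a]].
At the point, J = [[28.0000, -21.0000], [9.0000, -1.0000]] (det J = 161.0000).
Solving J·Δ = −F gives Δ = (0.4348, -1.0870).
Then the next iterate is (a, b)₁ = (-0.0652, 1.9130).
Re-evaluating at (-0.0652, 1.9130): F = (-11.100150, -2.140992), so ‖F‖₂ = 11.3047.

11.3047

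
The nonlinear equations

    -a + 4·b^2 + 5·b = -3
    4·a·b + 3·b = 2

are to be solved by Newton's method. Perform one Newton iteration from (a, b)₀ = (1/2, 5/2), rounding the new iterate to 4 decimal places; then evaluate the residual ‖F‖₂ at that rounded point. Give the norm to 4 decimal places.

At (1/2, 5/2): F = (40.0000, 10.5000).
Jacobian J = [[-1, 8·b + 5], [4·b, 4·a + 3]].
At the point, J = [[-1.0000, 25.0000], [10.0000, 5.0000]] (det J = -255.0000).
Solving J·Δ = −F gives Δ = (-0.2451, -1.6098).
Then the next iterate is (a, b)₁ = (0.2549, 0.8902).
Re-evaluating at (0.2549, 0.8902): F = (10.365924, 1.578248), so ‖F‖₂ = 10.4854.

10.4854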